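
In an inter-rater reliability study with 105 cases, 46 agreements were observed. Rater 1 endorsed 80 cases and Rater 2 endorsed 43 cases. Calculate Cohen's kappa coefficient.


P_o = 46/105 = 0.438095
P_e = (80*43 + 25*62) / 11025 = 0.452608
kappa = (P_o - P_e) / (1 - P_e)
kappa = (0.438095 - 0.452608) / (1 - 0.452608)
kappa = -0.0265

-0.0265


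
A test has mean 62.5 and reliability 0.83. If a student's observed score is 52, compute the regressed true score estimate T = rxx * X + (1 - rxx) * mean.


T_est = rxx * X + (1 - rxx) * mean
T_est = 0.83 * 52 + 0.17 * 62.5
T_est = 43.16 + 10.625
T_est = 53.785

53.785


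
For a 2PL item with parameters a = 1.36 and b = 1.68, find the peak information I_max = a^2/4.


For 2PL, max info at theta = b = 1.68
I_max = a^2 / 4 = 1.36^2 / 4
= 1.8496 / 4
I_max = 0.4624

0.4624


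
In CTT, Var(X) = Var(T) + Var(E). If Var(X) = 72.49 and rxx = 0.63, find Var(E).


var_true = rxx * var_obs = 0.63 * 72.49 = 45.6687
var_error = var_obs - var_true
var_error = 72.49 - 45.6687
var_error = 26.8213

26.8213


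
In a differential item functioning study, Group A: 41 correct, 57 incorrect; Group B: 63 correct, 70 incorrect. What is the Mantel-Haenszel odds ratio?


Odds_A = 41/57 = 0.7193
Odds_B = 63/70 = 0.9
OR = Odds_A / Odds_B = 0.7193 / 0.9
Exactly, OR = (41 * 70) / (57 * 63) = 2870 / 3591
OR = 0.7992

0.7992


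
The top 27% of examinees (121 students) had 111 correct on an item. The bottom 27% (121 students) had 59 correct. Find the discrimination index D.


p_upper = 111/121 = 0.9174
p_lower = 59/121 = 0.4876
D = 0.9174 - 0.4876 = 0.4298

0.4298


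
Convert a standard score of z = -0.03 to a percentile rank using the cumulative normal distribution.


CDF(z) = 0.5 * (1 + erf(z/sqrt(2)))
erf(-0.0212) = -0.0239
CDF = 0.488
Percentile rank = 0.488 * 100 = 48.8

48.8


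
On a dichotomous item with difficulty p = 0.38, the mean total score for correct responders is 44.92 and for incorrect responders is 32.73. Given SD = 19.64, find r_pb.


q = 1 - p = 0.62
rpb = ((M1 - M0) / SD) * sqrt(p * q)
rpb = ((44.92 - 32.73) / 19.64) * sqrt(0.38 * 0.62)
rpb = 0.3013

0.3013


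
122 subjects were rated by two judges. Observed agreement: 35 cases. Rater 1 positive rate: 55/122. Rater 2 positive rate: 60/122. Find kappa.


P_o = 35/122 = 0.286885
P_e = (55*60 + 67*62) / 14884 = 0.500806
kappa = (P_o - P_e) / (1 - P_e)
kappa = (0.286885 - 0.500806) / (1 - 0.500806)
kappa = -0.4285

-0.4285


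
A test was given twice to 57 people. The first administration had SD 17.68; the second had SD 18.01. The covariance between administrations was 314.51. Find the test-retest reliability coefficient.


r = cov(X,Y) / (SD_X * SD_Y)
r = 314.51 / (17.68 * 18.01)
r = 314.51 / 318.4168
r = 0.9877

0.9877


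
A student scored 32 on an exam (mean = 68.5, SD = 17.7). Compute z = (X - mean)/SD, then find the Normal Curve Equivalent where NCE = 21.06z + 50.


z = (X - mean) / SD = (32 - 68.5) / 17.7
z = -36.5 / 17.7
z = -2.0621
NCE = NCE = 21.06z + 50
Carry z at full precision (z = -36.5 / 17.7) into the conversion:
NCE = 21.06 * (-36.5 / 17.7) + 50 = -768.69 / 17.7 + 50
NCE = -43.4288 + 50
NCE = 6.5712

6.5712


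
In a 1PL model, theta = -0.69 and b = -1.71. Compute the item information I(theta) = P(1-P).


P = 1/(1+exp(-(-0.69--1.71))) = 0.735
I = P*(1-P) = 0.735 * 0.265
I = 0.1948

0.1948


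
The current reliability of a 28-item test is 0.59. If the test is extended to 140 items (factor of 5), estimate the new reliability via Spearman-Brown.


r_new = (n * rxx) / (1 + (n-1) * rxx)
r_new = (5 * 0.59) / (1 + 4 * 0.59)
r_new = 2.95 / 3.36
r_new = 0.878

0.878


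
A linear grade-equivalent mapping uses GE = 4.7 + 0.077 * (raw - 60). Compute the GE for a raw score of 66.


raw - median = 66 - 60 = 6
slope * diff = 0.077 * 6 = 0.462
GE = 4.7 + 0.462
GE = 5.162

5.162


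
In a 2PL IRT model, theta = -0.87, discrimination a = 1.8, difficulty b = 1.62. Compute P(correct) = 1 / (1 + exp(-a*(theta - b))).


a*(theta - b) = 1.8 * (-0.87 - 1.62) = -4.482
exp(--4.482) = 88.4113
P = 1 / (1 + 88.4113)
P = 0.0112

0.0112


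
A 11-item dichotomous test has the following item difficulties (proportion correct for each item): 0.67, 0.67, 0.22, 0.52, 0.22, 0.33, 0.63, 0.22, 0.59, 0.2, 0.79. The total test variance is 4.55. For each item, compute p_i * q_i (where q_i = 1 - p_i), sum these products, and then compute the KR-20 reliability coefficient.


For each item, compute p_i * q_i:
  Item 1: 0.67 * 0.33 = 0.2211
  Item 2: 0.67 * 0.33 = 0.2211
  Item 3: 0.22 * 0.78 = 0.1716
  Item 4: 0.52 * 0.48 = 0.2496
  Item 5: 0.22 * 0.78 = 0.1716
  Item 6: 0.33 * 0.67 = 0.2211
  Item 7: 0.63 * 0.37 = 0.2331
  Item 8: 0.22 * 0.78 = 0.1716
  Item 9: 0.59 * 0.41 = 0.2419
  Item 10: 0.2 * 0.8 = 0.16
  Item 11: 0.79 * 0.21 = 0.1659
Sum(p_i * q_i) = 0.2211 + 0.2211 + 0.1716 + 0.2496 + 0.1716 + 0.2211 + 0.2331 + 0.1716 + 0.2419 + 0.16 + 0.1659 = 2.2286
KR-20 = (k/(k-1)) * (1 - Sum(p_i*q_i) / Var_total)
= (11/10) * (1 - 2.2286/4.55)
= 1.1 * 0.5102
KR-20 = 0.5612

0.5612


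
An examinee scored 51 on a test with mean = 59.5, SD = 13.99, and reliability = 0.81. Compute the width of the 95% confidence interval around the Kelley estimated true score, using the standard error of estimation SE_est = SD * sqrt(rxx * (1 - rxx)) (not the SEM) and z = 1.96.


True score estimate = 0.81*51 + 0.19*59.5 = 52.615
SE_est = SD * sqrt(rxx * (1 - rxx)) = 13.99 * sqrt(0.81 * 0.19) = 13.99 * sqrt(0.1539) = 5.48829
CI = T_est +/- z * SE_est, so width = 2 * z * SE_est = 2 * 1.96 * 5.48829
Width = 21.5141

21.5141


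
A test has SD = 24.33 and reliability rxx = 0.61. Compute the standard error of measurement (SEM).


SEM = SD * sqrt(1 - rxx)
SEM = 24.33 * sqrt(1 - 0.61)
SEM = 24.33 * sqrt(0.39) = 24.33 * 0.6245
SEM = 15.1941

15.1941


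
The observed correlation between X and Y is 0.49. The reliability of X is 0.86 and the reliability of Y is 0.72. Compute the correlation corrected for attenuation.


r_corrected = rxy / sqrt(rxx * ryy)
= 0.49 / sqrt(0.86 * 0.72)
= 0.49 / sqrt(0.6192)
= 0.49 / 0.786893
r_corrected = 0.6227

0.6227


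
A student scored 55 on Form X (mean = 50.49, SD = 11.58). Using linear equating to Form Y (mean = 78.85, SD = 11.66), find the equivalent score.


slope = SD_Y / SD_X = 11.66 / 11.58 ~ 1.0069
intercept = mean_Y - slope * mean_X = 78.85 - (11.66 / 11.58) * 50.49 ~ 28.0112
Y = slope * X + intercept. To avoid rounding drift from the rounded slope/intercept, evaluate the equivalent form Y = mean_Y + SD_Y * (X - mean_X) / SD_X at full precision:
Y = 78.85 + 11.66 * (55 - 50.49) / 11.58
Y = 78.85 + 11.66 * 4.51 / 11.58
Y = 78.85 + 52.5866 / 11.58
Y = 78.85 + 4.5412
Y = 83.3912

83.3912


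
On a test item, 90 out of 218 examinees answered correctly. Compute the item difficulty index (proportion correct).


Item difficulty p = number correct / total examinees
p = 90 / 218
p = 0.4128

0.4128


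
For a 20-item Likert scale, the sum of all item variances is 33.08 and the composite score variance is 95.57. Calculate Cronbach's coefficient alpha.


alpha = (k/(k-1)) * (1 - sum(si^2)/s_total^2)
= (20/19) * (1 - 33.08/95.57)
alpha = 0.6883

0.6883


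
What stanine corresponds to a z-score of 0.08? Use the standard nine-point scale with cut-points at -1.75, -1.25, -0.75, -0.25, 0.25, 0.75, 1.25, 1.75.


Stanine boundaries: [-1.75, -1.25, -0.75, -0.25, 0.25, 0.75, 1.25, 1.75]
z = 0.08
Check each boundary:
  z >= -1.75 -> could be stanine 2
  z >= -1.25 -> could be stanine 3
  z >= -0.75 -> could be stanine 4
  z >= -0.25 -> could be stanine 5
  z < 0.25
  z < 0.75
  z < 1.25
  z < 1.75
Highest qualifying boundary gives stanine = 5

5


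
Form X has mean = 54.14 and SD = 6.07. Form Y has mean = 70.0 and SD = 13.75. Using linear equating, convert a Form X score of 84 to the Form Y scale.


slope = SD_Y / SD_X = 13.75 / 6.07 ~ 2.2652
intercept = mean_Y - slope * mean_X = 70.0 - (13.75 / 6.07) * 54.14 ~ -52.64
Y = slope * X + intercept. To avoid rounding drift from the rounded slope/intercept, evaluate the equivalent form Y = mean_Y + SD_Y * (X - mean_X) / SD_X at full precision:
Y = 70.0 + 13.75 * (84 - 54.14) / 6.07
Y = 70.0 + 13.75 * 29.86 / 6.07
Y = 70.0 + 410.575 / 6.07
Y = 70.0 + 67.64
Y = 137.64

137.64


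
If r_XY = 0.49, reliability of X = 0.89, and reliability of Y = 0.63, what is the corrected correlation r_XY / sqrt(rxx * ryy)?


r_corrected = rxy / sqrt(rxx * ryy)
= 0.49 / sqrt(0.89 * 0.63)
= 0.49 / sqrt(0.5607)
= 0.49 / 0.748799
r_corrected = 0.6544

0.6544


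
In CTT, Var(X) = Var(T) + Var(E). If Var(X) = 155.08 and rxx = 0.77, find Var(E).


var_true = rxx * var_obs = 0.77 * 155.08 = 119.4116
var_error = var_obs - var_true
var_error = 155.08 - 119.4116
var_error = 35.6684

35.6684


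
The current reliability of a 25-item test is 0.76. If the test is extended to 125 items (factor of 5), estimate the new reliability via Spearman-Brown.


r_new = (n * rxx) / (1 + (n-1) * rxx)
r_new = (5 * 0.76) / (1 + 4 * 0.76)
r_new = 3.8 / 4.04
r_new = 0.9406

0.9406


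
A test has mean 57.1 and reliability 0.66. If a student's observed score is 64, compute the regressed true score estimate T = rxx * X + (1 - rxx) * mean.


T_est = rxx * X + (1 - rxx) * mean
T_est = 0.66 * 64 + 0.34 * 57.1
T_est = 42.24 + 19.414
T_est = 61.654

61.654


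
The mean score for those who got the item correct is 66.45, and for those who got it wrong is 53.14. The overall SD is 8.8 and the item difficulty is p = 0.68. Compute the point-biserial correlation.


q = 1 - p = 0.32
rpb = ((M1 - M0) / SD) * sqrt(p * q)
rpb = ((66.45 - 53.14) / 8.8) * sqrt(0.68 * 0.32)
rpb = 0.7055

0.7055


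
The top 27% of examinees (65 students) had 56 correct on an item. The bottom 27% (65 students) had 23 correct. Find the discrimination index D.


p_upper = 56/65 = 0.8615
p_lower = 23/65 = 0.3538
D = 0.8615 - 0.3538 = 0.5077

0.5077


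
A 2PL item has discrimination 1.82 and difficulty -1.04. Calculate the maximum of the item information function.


For 2PL, max info at theta = b = -1.04
I_max = a^2 / 4 = 1.82^2 / 4
= 3.3124 / 4
I_max = 0.8281

0.8281


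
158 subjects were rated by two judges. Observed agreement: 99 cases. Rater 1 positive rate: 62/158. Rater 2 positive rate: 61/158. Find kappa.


P_o = 99/158 = 0.626582
P_e = (62*61 + 96*97) / 24964 = 0.524515
kappa = (P_o - P_e) / (1 - P_e)
kappa = (0.626582 - 0.524515) / (1 - 0.524515)
kappa = 0.2147

0.2147


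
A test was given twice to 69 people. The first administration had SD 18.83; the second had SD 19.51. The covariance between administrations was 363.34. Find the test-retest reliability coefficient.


r = cov(X,Y) / (SD_X * SD_Y)
r = 363.34 / (18.83 * 19.51)
r = 363.34 / 367.3733
r = 0.989

0.989


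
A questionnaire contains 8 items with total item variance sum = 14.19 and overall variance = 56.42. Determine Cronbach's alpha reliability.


alpha = (k/(k-1)) * (1 - sum(si^2)/s_total^2)
= (8/7) * (1 - 14.19/56.42)
alpha = 0.8554

0.8554


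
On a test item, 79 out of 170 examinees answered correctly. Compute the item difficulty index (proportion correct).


Item difficulty p = number correct / total examinees
p = 79 / 170
p = 0.4647

0.4647


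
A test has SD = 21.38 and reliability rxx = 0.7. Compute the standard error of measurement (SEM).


SEM = SD * sqrt(1 - rxx)
SEM = 21.38 * sqrt(1 - 0.7)
SEM = 21.38 * sqrt(0.3) = 21.38 * 0.547723
SEM = 11.7103

11.7103


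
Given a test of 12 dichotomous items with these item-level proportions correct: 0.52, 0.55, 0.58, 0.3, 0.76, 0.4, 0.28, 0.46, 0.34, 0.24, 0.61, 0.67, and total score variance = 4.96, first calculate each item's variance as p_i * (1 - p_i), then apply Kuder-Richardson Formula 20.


For each item, compute p_i * q_i:
  Item 1: 0.52 * 0.48 = 0.2496
  Item 2: 0.55 * 0.45 = 0.2475
  Item 3: 0.58 * 0.42 = 0.2436
  Item 4: 0.3 * 0.7 = 0.21
  Item 5: 0.76 * 0.24 = 0.1824
  Item 6: 0.4 * 0.6 = 0.24
  Item 7: 0.28 * 0.72 = 0.2016
  Item 8: 0.46 * 0.54 = 0.2484
  Item 9: 0.34 * 0.66 = 0.2244
  Item 10: 0.24 * 0.76 = 0.1824
  Item 11: 0.61 * 0.39 = 0.2379
  Item 12: 0.67 * 0.33 = 0.2211
Sum(p_i * q_i) = 0.2496 + 0.2475 + 0.2436 + 0.21 + 0.1824 + 0.24 + 0.2016 + 0.2484 + 0.2244 + 0.1824 + 0.2379 + 0.2211 = 2.6889
KR-20 = (k/(k-1)) * (1 - Sum(p_i*q_i) / Var_total)
= (12/11) * (1 - 2.6889/4.96)
= 1.0909 * 0.4579
KR-20 = 0.4995

0.4995


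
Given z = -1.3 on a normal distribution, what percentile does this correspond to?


CDF(z) = 0.5 * (1 + erf(z/sqrt(2)))
erf(-0.9192) = -0.8064
CDF = 0.0968
Percentile rank = 0.0968 * 100 = 9.68

9.68


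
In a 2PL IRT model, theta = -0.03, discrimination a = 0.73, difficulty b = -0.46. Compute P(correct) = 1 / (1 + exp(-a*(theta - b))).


a*(theta - b) = 0.73 * (-0.03 - -0.46) = 0.3139
exp(-0.3139) = 0.7306
P = 1 / (1 + 0.7306)
P = 0.5778

0.5778


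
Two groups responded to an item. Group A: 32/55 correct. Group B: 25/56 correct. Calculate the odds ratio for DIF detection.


Odds_A = 32/23 = 1.3913
Odds_B = 25/31 = 0.8065
OR = Odds_A / Odds_B = 1.3913 / 0.8065
Exactly, OR = (32 * 31) / (23 * 25) = 992 / 575
OR = 1.7252

1.7252


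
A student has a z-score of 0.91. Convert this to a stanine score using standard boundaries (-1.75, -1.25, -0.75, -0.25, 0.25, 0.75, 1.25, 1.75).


Stanine boundaries: [-1.75, -1.25, -0.75, -0.25, 0.25, 0.75, 1.25, 1.75]
z = 0.91
Check each boundary:
  z >= -1.75 -> could be stanine 2
  z >= -1.25 -> could be stanine 3
  z >= -0.75 -> could be stanine 4
  z >= -0.25 -> could be stanine 5
  z >= 0.25 -> could be stanine 6
  z >= 0.75 -> could be stanine 7
  z < 1.25
  z < 1.75
Highest qualifying boundary gives stanine = 7

7


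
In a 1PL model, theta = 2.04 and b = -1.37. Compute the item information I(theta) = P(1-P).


P = 1/(1+exp(-(2.04--1.37))) = 0.968
I = P*(1-P) = 0.968 * 0.032
I = 0.031

0.031


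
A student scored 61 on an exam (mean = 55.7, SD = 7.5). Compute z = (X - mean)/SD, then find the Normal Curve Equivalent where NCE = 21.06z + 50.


z = (X - mean) / SD = (61 - 55.7) / 7.5
z = 5.3 / 7.5
z = 0.7067
NCE = NCE = 21.06z + 50
Carry z at full precision (z = 5.3 / 7.5) into the conversion:
NCE = 21.06 * (5.3 / 7.5) + 50 = 111.618 / 7.5 + 50
NCE = 14.8824 + 50
NCE = 64.8824

64.8824


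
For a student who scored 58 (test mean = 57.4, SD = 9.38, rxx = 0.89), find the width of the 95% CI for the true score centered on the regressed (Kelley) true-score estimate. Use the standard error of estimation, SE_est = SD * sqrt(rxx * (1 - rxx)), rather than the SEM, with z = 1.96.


True score estimate = 0.89*58 + 0.11*57.4 = 57.934
SE_est = SD * sqrt(rxx * (1 - rxx)) = 9.38 * sqrt(0.89 * 0.11) = 9.38 * sqrt(0.0979) = 2.934906
CI = T_est +/- z * SE_est, so width = 2 * z * SE_est = 2 * 1.96 * 2.934906
Width = 11.5048

11.5048


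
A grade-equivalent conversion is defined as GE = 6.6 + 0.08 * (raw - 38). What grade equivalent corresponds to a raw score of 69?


raw - median = 69 - 38 = 31
slope * diff = 0.08 * 31 = 2.48
GE = 6.6 + 2.48
GE = 9.08

9.08


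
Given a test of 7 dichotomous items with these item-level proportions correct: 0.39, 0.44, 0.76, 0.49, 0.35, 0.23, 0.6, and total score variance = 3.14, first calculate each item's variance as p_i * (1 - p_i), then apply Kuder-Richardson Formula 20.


For each item, compute p_i * q_i:
  Item 1: 0.39 * 0.61 = 0.2379
  Item 2: 0.44 * 0.56 = 0.2464
  Item 3: 0.76 * 0.24 = 0.1824
  Item 4: 0.49 * 0.51 = 0.2499
  Item 5: 0.35 * 0.65 = 0.2275
  Item 6: 0.23 * 0.77 = 0.1771
  Item 7: 0.6 * 0.4 = 0.24
Sum(p_i * q_i) = 0.2379 + 0.2464 + 0.1824 + 0.2499 + 0.2275 + 0.1771 + 0.24 = 1.5612
KR-20 = (k/(k-1)) * (1 - Sum(p_i*q_i) / Var_total)
= (7/6) * (1 - 1.5612/3.14)
= 1.1667 * 0.5028
KR-20 = 0.5866

0.5866


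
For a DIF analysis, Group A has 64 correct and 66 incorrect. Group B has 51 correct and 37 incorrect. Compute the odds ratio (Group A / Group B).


Odds_A = 64/66 = 0.9697
Odds_B = 51/37 = 1.3784
OR = Odds_A / Odds_B = 0.9697 / 1.3784
Exactly, OR = (64 * 37) / (66 * 51) = 2368 / 3366
OR = 0.7035

0.7035


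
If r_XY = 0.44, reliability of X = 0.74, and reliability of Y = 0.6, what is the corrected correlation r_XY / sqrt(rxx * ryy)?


r_corrected = rxy / sqrt(rxx * ryy)
= 0.44 / sqrt(0.74 * 0.6)
= 0.44 / sqrt(0.444)
= 0.44 / 0.666333
r_corrected = 0.6603

0.6603


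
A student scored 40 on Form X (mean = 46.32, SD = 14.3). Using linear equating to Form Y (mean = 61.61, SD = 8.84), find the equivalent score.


slope = SD_Y / SD_X = 8.84 / 14.3 ~ 0.6182
intercept = mean_Y - slope * mean_X = 61.61 - (8.84 / 14.3) * 46.32 ~ 32.9758
Y = slope * X + intercept. To avoid rounding drift from the rounded slope/intercept, evaluate the equivalent form Y = mean_Y + SD_Y * (X - mean_X) / SD_X at full precision:
Y = 61.61 + 8.84 * (40 - 46.32) / 14.3
Y = 61.61 - 8.84 * 6.32 / 14.3
Y = 61.61 - 55.8688 / 14.3
Y = 61.61 - 3.9069
Y = 57.7031

57.7031


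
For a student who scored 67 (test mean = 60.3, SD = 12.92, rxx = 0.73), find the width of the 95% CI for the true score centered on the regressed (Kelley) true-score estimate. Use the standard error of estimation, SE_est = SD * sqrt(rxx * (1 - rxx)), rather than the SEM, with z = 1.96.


True score estimate = 0.73*67 + 0.27*60.3 = 65.191
SE_est = SD * sqrt(rxx * (1 - rxx)) = 12.92 * sqrt(0.73 * 0.27) = 12.92 * sqrt(0.1971) = 5.735956
CI = T_est +/- z * SE_est, so width = 2 * z * SE_est = 2 * 1.96 * 5.735956
Width = 22.4849

22.4849


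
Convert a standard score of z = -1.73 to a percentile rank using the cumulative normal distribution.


CDF(z) = 0.5 * (1 + erf(z/sqrt(2)))
erf(-1.2233) = -0.9164
CDF = 0.0418
Percentile rank = 0.0418 * 100 = 4.18

4.18


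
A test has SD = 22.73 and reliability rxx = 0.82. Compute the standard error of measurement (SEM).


SEM = SD * sqrt(1 - rxx)
SEM = 22.73 * sqrt(1 - 0.82)
SEM = 22.73 * sqrt(0.18) = 22.73 * 0.424264
SEM = 9.6435

9.6435


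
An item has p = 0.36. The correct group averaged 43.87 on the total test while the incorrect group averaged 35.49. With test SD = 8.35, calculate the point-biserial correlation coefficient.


q = 1 - p = 0.64
rpb = ((M1 - M0) / SD) * sqrt(p * q)
rpb = ((43.87 - 35.49) / 8.35) * sqrt(0.36 * 0.64)
rpb = 0.4817

0.4817


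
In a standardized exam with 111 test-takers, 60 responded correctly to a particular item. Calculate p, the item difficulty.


Item difficulty p = number correct / total examinees
p = 60 / 111
p = 0.5405

0.5405


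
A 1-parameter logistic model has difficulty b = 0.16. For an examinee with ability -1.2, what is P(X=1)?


theta - b = -1.2 - 0.16 = -1.36
exp(-(theta - b)) = exp(1.36) = 3.8962
P = 1 / (1 + 3.8962)
P = 0.2042

0.2042


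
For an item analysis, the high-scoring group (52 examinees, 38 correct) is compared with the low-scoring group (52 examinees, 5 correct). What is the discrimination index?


p_upper = 38/52 = 0.7308
p_lower = 5/52 = 0.0962
D = 0.7308 - 0.0962 = 0.6346

0.6346


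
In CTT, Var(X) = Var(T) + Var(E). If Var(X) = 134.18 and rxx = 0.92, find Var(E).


var_true = rxx * var_obs = 0.92 * 134.18 = 123.4456
var_error = var_obs - var_true
var_error = 134.18 - 123.4456
var_error = 10.7344

10.7344


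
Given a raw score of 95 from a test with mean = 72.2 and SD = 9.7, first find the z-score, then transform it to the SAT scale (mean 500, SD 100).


z = (X - mean) / SD = (95 - 72.2) / 9.7
z = 22.8 / 9.7
z = 2.3505
SAT-scale = SAT = 500 + 100z
Carry z at full precision (z = 22.8 / 9.7) into the conversion:
SAT-scale = 500 + 100 * (22.8 / 9.7) = 500 + 2280 / 9.7
SAT-scale = 500 + 235.0515
SAT-scale = 735.0515

735.0515


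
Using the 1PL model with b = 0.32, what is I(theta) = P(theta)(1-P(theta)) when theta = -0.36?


P = 1/(1+exp(-(-0.36-0.32))) = 0.3363
I = P*(1-P) = 0.3363 * 0.6637
I = 0.2232

0.2232


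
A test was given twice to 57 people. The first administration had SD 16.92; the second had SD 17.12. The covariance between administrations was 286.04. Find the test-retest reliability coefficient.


r = cov(X,Y) / (SD_X * SD_Y)
r = 286.04 / (16.92 * 17.12)
r = 286.04 / 289.6704
r = 0.9875

0.9875


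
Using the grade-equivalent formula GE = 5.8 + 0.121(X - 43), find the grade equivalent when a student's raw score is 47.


raw - median = 47 - 43 = 4
slope * diff = 0.121 * 4 = 0.484
GE = 5.8 + 0.484
GE = 6.284

6.284


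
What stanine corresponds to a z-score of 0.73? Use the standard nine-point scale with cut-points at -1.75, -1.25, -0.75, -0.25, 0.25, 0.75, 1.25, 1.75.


Stanine boundaries: [-1.75, -1.25, -0.75, -0.25, 0.25, 0.75, 1.25, 1.75]
z = 0.73
Check each boundary:
  z >= -1.75 -> could be stanine 2
  z >= -1.25 -> could be stanine 3
  z >= -0.75 -> could be stanine 4
  z >= -0.25 -> could be stanine 5
  z >= 0.25 -> could be stanine 6
  z < 0.75
  z < 1.25
  z < 1.75
Highest qualifying boundary gives stanine = 6

6


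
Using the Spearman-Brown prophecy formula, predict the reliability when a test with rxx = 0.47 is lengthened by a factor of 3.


r_new = (n * rxx) / (1 + (n-1) * rxx)
r_new = (3 * 0.47) / (1 + 2 * 0.47)
r_new = 1.41 / 1.94
r_new = 0.7268

0.7268


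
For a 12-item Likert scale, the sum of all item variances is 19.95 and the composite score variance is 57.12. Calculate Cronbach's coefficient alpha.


alpha = (k/(k-1)) * (1 - sum(si^2)/s_total^2)
= (12/11) * (1 - 19.95/57.12)
alpha = 0.7099

0.7099


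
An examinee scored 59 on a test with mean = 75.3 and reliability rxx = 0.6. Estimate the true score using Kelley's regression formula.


T_est = rxx * X + (1 - rxx) * mean
T_est = 0.6 * 59 + 0.4 * 75.3
T_est = 35.4 + 30.12
T_est = 65.52

65.52


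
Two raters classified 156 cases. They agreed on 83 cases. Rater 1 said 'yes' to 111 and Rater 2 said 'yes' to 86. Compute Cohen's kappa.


P_o = 83/156 = 0.532051
P_e = (111*86 + 45*70) / 24336 = 0.521696
kappa = (P_o - P_e) / (1 - P_e)
kappa = (0.532051 - 0.521696) / (1 - 0.521696)
kappa = 0.0216

0.0216


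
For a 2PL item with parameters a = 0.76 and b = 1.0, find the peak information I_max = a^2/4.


For 2PL, max info at theta = b = 1.0
I_max = a^2 / 4 = 0.76^2 / 4
= 0.5776 / 4
I_max = 0.1444

0.1444


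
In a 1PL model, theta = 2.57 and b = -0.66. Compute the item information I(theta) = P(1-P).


P = 1/(1+exp(-(2.57--0.66))) = 0.9619
I = P*(1-P) = 0.9619 * 0.0381
I = 0.0366

0.0366


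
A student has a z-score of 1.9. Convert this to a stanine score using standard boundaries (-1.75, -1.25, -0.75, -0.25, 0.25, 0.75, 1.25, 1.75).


Stanine boundaries: [-1.75, -1.25, -0.75, -0.25, 0.25, 0.75, 1.25, 1.75]
z = 1.9
Check each boundary:
  z >= -1.75 -> could be stanine 2
  z >= -1.25 -> could be stanine 3
  z >= -0.75 -> could be stanine 4
  z >= -0.25 -> could be stanine 5
  z >= 0.25 -> could be stanine 6
  z >= 0.75 -> could be stanine 7
  z >= 1.25 -> could be stanine 8
  z >= 1.75 -> could be stanine 9
Highest qualifying boundary gives stanine = 9

9


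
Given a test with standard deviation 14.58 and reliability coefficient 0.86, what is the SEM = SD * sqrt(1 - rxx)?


SEM = SD * sqrt(1 - rxx)
SEM = 14.58 * sqrt(1 - 0.86)
SEM = 14.58 * sqrt(0.14) = 14.58 * 0.374166
SEM = 5.4553

5.4553


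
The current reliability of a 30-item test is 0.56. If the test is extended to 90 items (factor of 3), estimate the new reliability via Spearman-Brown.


r_new = (n * rxx) / (1 + (n-1) * rxx)
r_new = (3 * 0.56) / (1 + 2 * 0.56)
r_new = 1.68 / 2.12
r_new = 0.7925

0.7925


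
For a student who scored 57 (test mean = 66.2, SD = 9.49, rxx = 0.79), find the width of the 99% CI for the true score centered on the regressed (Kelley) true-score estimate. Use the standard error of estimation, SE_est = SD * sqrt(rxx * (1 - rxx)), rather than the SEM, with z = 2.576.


True score estimate = 0.79*57 + 0.21*66.2 = 58.932
SE_est = SD * sqrt(rxx * (1 - rxx)) = 9.49 * sqrt(0.79 * 0.21) = 9.49 * sqrt(0.1659) = 3.865355
CI = T_est +/- z * SE_est, so width = 2 * z * SE_est = 2 * 2.576 * 3.865355
Width = 19.9143

19.9143


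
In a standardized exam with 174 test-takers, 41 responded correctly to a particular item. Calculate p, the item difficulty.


Item difficulty p = number correct / total examinees
p = 41 / 174
p = 0.2356

0.2356


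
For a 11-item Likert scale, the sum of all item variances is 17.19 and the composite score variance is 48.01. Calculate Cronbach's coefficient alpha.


alpha = (k/(k-1)) * (1 - sum(si^2)/s_total^2)
= (11/10) * (1 - 17.19/48.01)
alpha = 0.7061

0.7061


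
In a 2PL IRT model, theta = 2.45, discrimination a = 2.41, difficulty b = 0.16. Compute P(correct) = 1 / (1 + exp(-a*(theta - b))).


a*(theta - b) = 2.41 * (2.45 - 0.16) = 5.5189
exp(-5.5189) = 0.004
P = 1 / (1 + 0.004)
P = 0.996

0.996


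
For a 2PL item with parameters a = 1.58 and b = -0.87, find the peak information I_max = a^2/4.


For 2PL, max info at theta = b = -0.87
I_max = a^2 / 4 = 1.58^2 / 4
= 2.4964 / 4
I_max = 0.6241

0.6241


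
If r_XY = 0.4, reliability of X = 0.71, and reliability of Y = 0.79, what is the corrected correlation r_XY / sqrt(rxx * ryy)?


r_corrected = rxy / sqrt(rxx * ryy)
= 0.4 / sqrt(0.71 * 0.79)
= 0.4 / sqrt(0.5609)
= 0.4 / 0.748933
r_corrected = 0.5341

0.5341


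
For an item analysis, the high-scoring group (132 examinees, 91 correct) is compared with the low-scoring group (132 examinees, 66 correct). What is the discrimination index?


p_upper = 91/132 = 0.6894
p_lower = 66/132 = 0.5
D = 0.6894 - 0.5 = 0.1894

0.1894


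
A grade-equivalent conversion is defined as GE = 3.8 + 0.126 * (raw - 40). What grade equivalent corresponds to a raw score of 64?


raw - median = 64 - 40 = 24
slope * diff = 0.126 * 24 = 3.024
GE = 3.8 + 3.024
GE = 6.824

6.824


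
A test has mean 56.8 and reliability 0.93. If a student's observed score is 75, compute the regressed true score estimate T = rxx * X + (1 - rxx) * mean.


T_est = rxx * X + (1 - rxx) * mean
T_est = 0.93 * 75 + 0.07 * 56.8
T_est = 69.75 + 3.976
T_est = 73.726

73.726


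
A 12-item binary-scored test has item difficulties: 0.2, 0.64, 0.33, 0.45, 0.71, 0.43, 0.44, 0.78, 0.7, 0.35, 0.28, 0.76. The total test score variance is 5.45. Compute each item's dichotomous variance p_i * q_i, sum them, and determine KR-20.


For each item, compute p_i * q_i:
  Item 1: 0.2 * 0.8 = 0.16
  Item 2: 0.64 * 0.36 = 0.2304
  Item 3: 0.33 * 0.67 = 0.2211
  Item 4: 0.45 * 0.55 = 0.2475
  Item 5: 0.71 * 0.29 = 0.2059
  Item 6: 0.43 * 0.57 = 0.2451
  Item 7: 0.44 * 0.56 = 0.2464
  Item 8: 0.78 * 0.22 = 0.1716
  Item 9: 0.7 * 0.3 = 0.21
  Item 10: 0.35 * 0.65 = 0.2275
  Item 11: 0.28 * 0.72 = 0.2016
  Item 12: 0.76 * 0.24 = 0.1824
Sum(p_i * q_i) = 0.16 + 0.2304 + 0.2211 + 0.2475 + 0.2059 + 0.2451 + 0.2464 + 0.1716 + 0.21 + 0.2275 + 0.2016 + 0.1824 = 2.5495
KR-20 = (k/(k-1)) * (1 - Sum(p_i*q_i) / Var_total)
= (12/11) * (1 - 2.5495/5.45)
= 1.0909 * 0.5322
KR-20 = 0.5806

0.5806


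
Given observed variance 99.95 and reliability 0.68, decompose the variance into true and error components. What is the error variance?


var_true = rxx * var_obs = 0.68 * 99.95 = 67.966
var_error = var_obs - var_true
var_error = 99.95 - 67.966
var_error = 31.984

31.984


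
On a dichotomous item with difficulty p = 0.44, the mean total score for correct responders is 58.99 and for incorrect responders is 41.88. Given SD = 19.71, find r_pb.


q = 1 - p = 0.56
rpb = ((M1 - M0) / SD) * sqrt(p * q)
rpb = ((58.99 - 41.88) / 19.71) * sqrt(0.44 * 0.56)
rpb = 0.4309

0.4309


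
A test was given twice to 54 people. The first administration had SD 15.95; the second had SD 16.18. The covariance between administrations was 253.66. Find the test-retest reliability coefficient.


r = cov(X,Y) / (SD_X * SD_Y)
r = 253.66 / (15.95 * 16.18)
r = 253.66 / 258.071
r = 0.9829

0.9829


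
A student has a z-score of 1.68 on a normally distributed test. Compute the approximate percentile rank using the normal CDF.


CDF(z) = 0.5 * (1 + erf(z/sqrt(2)))
erf(1.1879) = 0.907
CDF = 0.9535
Percentile rank = 0.9535 * 100 = 95.35

95.35


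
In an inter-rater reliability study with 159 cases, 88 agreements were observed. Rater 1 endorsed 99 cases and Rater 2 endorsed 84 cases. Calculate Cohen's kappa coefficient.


P_o = 88/159 = 0.553459
P_e = (99*84 + 60*75) / 25281 = 0.506942
kappa = (P_o - P_e) / (1 - P_e)
kappa = (0.553459 - 0.506942) / (1 - 0.506942)
kappa = 0.0943

0.0943


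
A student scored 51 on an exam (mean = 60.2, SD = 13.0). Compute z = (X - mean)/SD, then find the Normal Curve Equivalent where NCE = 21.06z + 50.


z = (X - mean) / SD = (51 - 60.2) / 13.0
z = -9.2 / 13.0
z = -0.7077
NCE = NCE = 21.06z + 50
Carry z at full precision (z = -9.2 / 13.0) into the conversion:
NCE = 21.06 * (-9.2 / 13.0) + 50 = -193.752 / 13.0 + 50
NCE = -14.904 + 50
NCE = 35.096

35.096


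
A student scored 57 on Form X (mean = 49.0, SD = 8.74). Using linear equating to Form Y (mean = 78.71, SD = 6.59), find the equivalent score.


slope = SD_Y / SD_X = 6.59 / 8.74 ~ 0.754
intercept = mean_Y - slope * mean_X = 78.71 - (6.59 / 8.74) * 49.0 ~ 41.7638
Y = slope * X + intercept. To avoid rounding drift from the rounded slope/intercept, evaluate the equivalent form Y = mean_Y + SD_Y * (X - mean_X) / SD_X at full precision:
Y = 78.71 + 6.59 * (57 - 49.0) / 8.74
Y = 78.71 + 6.59 * 8.0 / 8.74
Y = 78.71 + 52.72 / 8.74
Y = 78.71 + 6.032
Y = 84.742

84.742


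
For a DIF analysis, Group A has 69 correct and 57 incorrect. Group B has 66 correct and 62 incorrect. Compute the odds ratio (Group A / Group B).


Odds_A = 69/57 = 1.2105
Odds_B = 66/62 = 1.0645
OR = Odds_A / Odds_B = 1.2105 / 1.0645
Exactly, OR = (69 * 62) / (57 * 66) = 4278 / 3762
OR = 1.1372

1.1372


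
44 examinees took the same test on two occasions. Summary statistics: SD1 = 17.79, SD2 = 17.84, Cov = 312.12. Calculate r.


r = cov(X,Y) / (SD_X * SD_Y)
r = 312.12 / (17.79 * 17.84)
r = 312.12 / 317.3736
r = 0.9834

0.9834


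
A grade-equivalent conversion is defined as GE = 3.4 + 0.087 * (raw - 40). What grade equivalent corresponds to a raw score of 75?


raw - median = 75 - 40 = 35
slope * diff = 0.087 * 35 = 3.045
GE = 3.4 + 3.045
GE = 6.445

6.445


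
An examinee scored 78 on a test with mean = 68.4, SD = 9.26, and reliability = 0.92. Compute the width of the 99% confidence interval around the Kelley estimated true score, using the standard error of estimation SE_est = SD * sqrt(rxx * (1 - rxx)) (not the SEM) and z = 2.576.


True score estimate = 0.92*78 + 0.08*68.4 = 77.232
SE_est = SD * sqrt(rxx * (1 - rxx)) = 9.26 * sqrt(0.92 * 0.08) = 9.26 * sqrt(0.0736) = 2.512175
CI = T_est +/- z * SE_est, so width = 2 * z * SE_est = 2 * 2.576 * 2.512175
Width = 12.9427

12.9427


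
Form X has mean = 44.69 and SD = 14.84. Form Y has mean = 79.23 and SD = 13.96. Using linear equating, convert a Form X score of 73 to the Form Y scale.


slope = SD_Y / SD_X = 13.96 / 14.84 ~ 0.9407
intercept = mean_Y - slope * mean_X = 79.23 - (13.96 / 14.84) * 44.69 ~ 37.1901
Y = slope * X + intercept. To avoid rounding drift from the rounded slope/intercept, evaluate the equivalent form Y = mean_Y + SD_Y * (X - mean_X) / SD_X at full precision:
Y = 79.23 + 13.96 * (73 - 44.69) / 14.84
Y = 79.23 + 13.96 * 28.31 / 14.84
Y = 79.23 + 395.2076 / 14.84
Y = 79.23 + 26.6312
Y = 105.8612

105.8612


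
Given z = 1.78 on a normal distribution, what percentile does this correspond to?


CDF(z) = 0.5 * (1 + erf(z/sqrt(2)))
erf(1.2587) = 0.9249
CDF = 0.9625
Percentile rank = 0.9625 * 100 = 96.25

96.25


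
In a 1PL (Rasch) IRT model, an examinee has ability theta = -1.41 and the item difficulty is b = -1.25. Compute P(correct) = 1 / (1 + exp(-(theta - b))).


theta - b = -1.41 - -1.25 = -0.16
exp(-(theta - b)) = exp(0.16) = 1.1735
P = 1 / (1 + 1.1735)
P = 0.4601

0.4601


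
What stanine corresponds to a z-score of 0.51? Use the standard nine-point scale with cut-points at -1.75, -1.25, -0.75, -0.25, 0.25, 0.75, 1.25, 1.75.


Stanine boundaries: [-1.75, -1.25, -0.75, -0.25, 0.25, 0.75, 1.25, 1.75]
z = 0.51
Check each boundary:
  z >= -1.75 -> could be stanine 2
  z >= -1.25 -> could be stanine 3
  z >= -0.75 -> could be stanine 4
  z >= -0.25 -> could be stanine 5
  z >= 0.25 -> could be stanine 6
  z < 0.75
  z < 1.25
  z < 1.75
Highest qualifying boundary gives stanine = 6

6


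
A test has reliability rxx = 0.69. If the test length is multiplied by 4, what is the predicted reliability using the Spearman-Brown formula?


r_new = (n * rxx) / (1 + (n-1) * rxx)
r_new = (4 * 0.69) / (1 + 3 * 0.69)
r_new = 2.76 / 3.07
r_new = 0.899

0.899


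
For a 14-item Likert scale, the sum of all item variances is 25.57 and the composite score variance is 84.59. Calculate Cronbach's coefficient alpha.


alpha = (k/(k-1)) * (1 - sum(si^2)/s_total^2)
= (14/13) * (1 - 25.57/84.59)
alpha = 0.7514

0.7514


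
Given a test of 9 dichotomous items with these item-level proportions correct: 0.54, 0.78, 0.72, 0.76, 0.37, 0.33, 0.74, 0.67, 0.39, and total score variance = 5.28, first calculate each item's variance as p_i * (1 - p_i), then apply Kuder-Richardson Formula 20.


For each item, compute p_i * q_i:
  Item 1: 0.54 * 0.46 = 0.2484
  Item 2: 0.78 * 0.22 = 0.1716
  Item 3: 0.72 * 0.28 = 0.2016
  Item 4: 0.76 * 0.24 = 0.1824
  Item 5: 0.37 * 0.63 = 0.2331
  Item 6: 0.33 * 0.67 = 0.2211
  Item 7: 0.74 * 0.26 = 0.1924
  Item 8: 0.67 * 0.33 = 0.2211
  Item 9: 0.39 * 0.61 = 0.2379
Sum(p_i * q_i) = 0.2484 + 0.1716 + 0.2016 + 0.1824 + 0.2331 + 0.2211 + 0.1924 + 0.2211 + 0.2379 = 1.9096
KR-20 = (k/(k-1)) * (1 - Sum(p_i*q_i) / Var_total)
= (9/8) * (1 - 1.9096/5.28)
= 1.125 * 0.6383
KR-20 = 0.7181

0.7181


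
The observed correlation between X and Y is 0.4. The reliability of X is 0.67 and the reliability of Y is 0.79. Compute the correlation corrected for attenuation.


r_corrected = rxy / sqrt(rxx * ryy)
= 0.4 / sqrt(0.67 * 0.79)
= 0.4 / sqrt(0.5293)
= 0.4 / 0.72753
r_corrected = 0.5498

0.5498


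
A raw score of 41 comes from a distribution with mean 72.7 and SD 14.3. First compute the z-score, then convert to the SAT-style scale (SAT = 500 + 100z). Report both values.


z = (X - mean) / SD = (41 - 72.7) / 14.3
z = -31.7 / 14.3
z = -2.2168
SAT-scale = SAT = 500 + 100z
Carry z at full precision (z = -31.7 / 14.3) into the conversion:
SAT-scale = 500 + 100 * (-31.7 / 14.3) = 500 + -3170 / 14.3
SAT-scale = 500 + -221.6783
SAT-scale = 278.3217

278.3217


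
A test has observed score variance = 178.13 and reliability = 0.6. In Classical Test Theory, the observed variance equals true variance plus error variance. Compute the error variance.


var_true = rxx * var_obs = 0.6 * 178.13 = 106.878
var_error = var_obs - var_true
var_error = 178.13 - 106.878
var_error = 71.252

71.252


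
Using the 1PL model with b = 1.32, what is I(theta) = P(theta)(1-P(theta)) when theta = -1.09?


P = 1/(1+exp(-(-1.09-1.32))) = 0.0824
I = P*(1-P) = 0.0824 * 0.9176
I = 0.0756

0.0756


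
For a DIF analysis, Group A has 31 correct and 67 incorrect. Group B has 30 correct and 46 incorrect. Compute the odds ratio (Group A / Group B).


Odds_A = 31/67 = 0.4627
Odds_B = 30/46 = 0.6522
OR = Odds_A / Odds_B = 0.4627 / 0.6522
Exactly, OR = (31 * 46) / (67 * 30) = 1426 / 2010
OR = 0.7095

0.7095


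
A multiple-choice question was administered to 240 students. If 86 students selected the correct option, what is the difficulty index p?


Item difficulty p = number correct / total examinees
p = 86 / 240
p = 0.3583

0.3583


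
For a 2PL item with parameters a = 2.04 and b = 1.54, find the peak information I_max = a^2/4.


For 2PL, max info at theta = b = 1.54
I_max = a^2 / 4 = 2.04^2 / 4
= 4.1616 / 4
I_max = 1.0404

1.0404


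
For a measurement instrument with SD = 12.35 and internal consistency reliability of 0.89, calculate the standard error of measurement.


SEM = SD * sqrt(1 - rxx)
SEM = 12.35 * sqrt(1 - 0.89)
SEM = 12.35 * sqrt(0.11) = 12.35 * 0.331662
SEM = 4.096

4.096


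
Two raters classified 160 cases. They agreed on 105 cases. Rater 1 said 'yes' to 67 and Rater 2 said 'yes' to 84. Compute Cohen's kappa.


P_o = 105/160 = 0.65625
P_e = (67*84 + 93*76) / 25600 = 0.495937
kappa = (P_o - P_e) / (1 - P_e)
kappa = (0.65625 - 0.495937) / (1 - 0.495937)
kappa = 0.318

0.318


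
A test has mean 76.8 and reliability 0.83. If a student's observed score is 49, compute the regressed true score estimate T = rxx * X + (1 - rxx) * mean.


T_est = rxx * X + (1 - rxx) * mean
T_est = 0.83 * 49 + 0.17 * 76.8
T_est = 40.67 + 13.056
T_est = 53.726

53.726


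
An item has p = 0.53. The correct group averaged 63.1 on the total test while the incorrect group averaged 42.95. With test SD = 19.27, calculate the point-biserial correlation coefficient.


q = 1 - p = 0.47
rpb = ((M1 - M0) / SD) * sqrt(p * q)
rpb = ((63.1 - 42.95) / 19.27) * sqrt(0.53 * 0.47)
rpb = 0.5219

0.5219


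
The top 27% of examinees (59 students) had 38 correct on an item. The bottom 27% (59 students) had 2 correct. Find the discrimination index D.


p_upper = 38/59 = 0.6441
p_lower = 2/59 = 0.0339
D = 0.6441 - 0.0339 = 0.6102

0.6102


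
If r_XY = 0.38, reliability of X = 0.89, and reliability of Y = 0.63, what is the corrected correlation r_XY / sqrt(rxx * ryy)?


r_corrected = rxy / sqrt(rxx * ryy)
= 0.38 / sqrt(0.89 * 0.63)
= 0.38 / sqrt(0.5607)
= 0.38 / 0.748799
r_corrected = 0.5075

0.5075


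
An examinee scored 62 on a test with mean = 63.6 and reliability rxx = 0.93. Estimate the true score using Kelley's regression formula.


T_est = rxx * X + (1 - rxx) * mean
T_est = 0.93 * 62 + 0.07 * 63.6
T_est = 57.66 + 4.452
T_est = 62.112

62.112


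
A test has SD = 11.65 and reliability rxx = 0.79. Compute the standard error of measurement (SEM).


SEM = SD * sqrt(1 - rxx)
SEM = 11.65 * sqrt(1 - 0.79)
SEM = 11.65 * sqrt(0.21) = 11.65 * 0.458258
SEM = 5.3387

5.3387


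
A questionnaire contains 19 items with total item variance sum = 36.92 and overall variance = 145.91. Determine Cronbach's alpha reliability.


alpha = (k/(k-1)) * (1 - sum(si^2)/s_total^2)
= (19/18) * (1 - 36.92/145.91)
alpha = 0.7885

0.7885


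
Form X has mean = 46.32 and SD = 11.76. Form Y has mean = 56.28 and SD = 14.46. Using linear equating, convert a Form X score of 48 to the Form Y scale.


slope = SD_Y / SD_X = 14.46 / 11.76 ~ 1.2296
intercept = mean_Y - slope * mean_X = 56.28 - (14.46 / 11.76) * 46.32 ~ -0.6747
Y = slope * X + intercept. To avoid rounding drift from the rounded slope/intercept, evaluate the equivalent form Y = mean_Y + SD_Y * (X - mean_X) / SD_X at full precision:
Y = 56.28 + 14.46 * (48 - 46.32) / 11.76
Y = 56.28 + 14.46 * 1.68 / 11.76
Y = 56.28 + 24.2928 / 11.76
Y = 56.28 + 2.0657
Y = 58.3457

58.3457


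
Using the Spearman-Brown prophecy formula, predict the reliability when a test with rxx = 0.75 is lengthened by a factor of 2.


r_new = (n * rxx) / (1 + (n-1) * rxx)
r_new = (2 * 0.75) / (1 + 1 * 0.75)
r_new = 1.5 / 1.75
r_new = 0.8571

0.8571


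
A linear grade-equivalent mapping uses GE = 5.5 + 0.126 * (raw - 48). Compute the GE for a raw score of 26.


raw - median = 26 - 48 = -22
slope * diff = 0.126 * -22 = -2.772
GE = 5.5 + -2.772
GE = 2.728

2.728


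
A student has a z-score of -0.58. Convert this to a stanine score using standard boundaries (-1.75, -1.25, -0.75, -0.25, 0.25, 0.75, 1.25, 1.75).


Stanine boundaries: [-1.75, -1.25, -0.75, -0.25, 0.25, 0.75, 1.25, 1.75]
z = -0.58
Check each boundary:
  z >= -1.75 -> could be stanine 2
  z >= -1.25 -> could be stanine 3
  z >= -0.75 -> could be stanine 4
  z < -0.25
  z < 0.25
  z < 0.75
  z < 1.25
  z < 1.75
Highest qualifying boundary gives stanine = 4

4


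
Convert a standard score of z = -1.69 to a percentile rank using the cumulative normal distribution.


CDF(z) = 0.5 * (1 + erf(z/sqrt(2)))
erf(-1.195) = -0.909
CDF = 0.0455
Percentile rank = 0.0455 * 100 = 4.55

4.55
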